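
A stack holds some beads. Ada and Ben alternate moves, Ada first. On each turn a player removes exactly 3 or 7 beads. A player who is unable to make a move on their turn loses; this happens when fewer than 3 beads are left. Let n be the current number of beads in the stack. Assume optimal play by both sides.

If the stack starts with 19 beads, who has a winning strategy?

Ada wins.

Use the standard recursion: the mover loses at a terminal position; elsewhere, the mover wins exactly when some move hands the opponent an L position.
n=0: no move → L
n=1: no move → L
n=2: no move → L
n=3: →0(L), so W
n=4: →1(L), so W
n=5: →2(L), so W
n=6: →3(W) only, which is W, so L
n=7: →0(L), so W
n=8: →1(L), so W
n=9: →6(L), so W
n=10: →7(W), 3(W) — all W, so L
n=11: →8(W), 4(W) — all W, so L
n=12: →9(W), 5(W) — all W, so L
n=13: →10(L), so W
n=14: →11(L), so W
n=15: →12(L), so W
n=16: →13(W), 9(W) — all W, so L
n=17: →10(L), so W
n=18: →11(L), so W
n=19: →16(L), so W
From 19 Ada can remove 3, leaving 16, reaching an L position.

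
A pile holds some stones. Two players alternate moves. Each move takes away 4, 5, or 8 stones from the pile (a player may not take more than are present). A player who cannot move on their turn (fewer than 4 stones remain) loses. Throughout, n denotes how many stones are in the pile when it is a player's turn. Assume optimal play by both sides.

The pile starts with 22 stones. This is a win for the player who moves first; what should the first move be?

Remove 8, leaving 14.

Use the standard recursion: the mover loses at a terminal position; elsewhere, the mover wins exactly when some move hands the opponent an L position.
n=0: no move → L
n=1: no move → L
n=2: no move → L
n=3: no move → L
n=4: reaches L-position 0 → W
n=5: reaches L-position 1 → W
n=6: reaches L-position 2 → W
n=7: reaches L-position 3 → W
n=8: reaches L-position 3 → W
n=9: reaches L-position 1 → W
n=10: reaches L-position 2 → W
n=11: reaches L-position 3 → W
n=12: only reaches 8(W), 7(W), 4(W), all W → L
n=13: only reaches 9(W), 8(W), 5(W), all W → L
n=14: only reaches 10(W), 9(W), 6(W), all W → L
n=15: only reaches 11(W), 10(W), 7(W), all W → L
n=16: reaches L-position 12 → W
n=17: reaches L-position 13 → W
n=18: reaches L-position 14 → W
n=19: reaches L-position 15 → W
n=20: reaches L-position 15 → W
n=21: reaches L-position 13 → W
n=22: reaches L-position 14 → W
From 22, the L positions reachable in one move are: 14.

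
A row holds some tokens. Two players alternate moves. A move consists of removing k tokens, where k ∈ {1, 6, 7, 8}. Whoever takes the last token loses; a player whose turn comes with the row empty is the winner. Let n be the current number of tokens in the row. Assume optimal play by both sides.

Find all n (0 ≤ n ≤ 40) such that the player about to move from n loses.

Compute win/loss labels from the base case upward. A position with no move is W. Any other position is W if it can reach an L in one move, else L.
n=0: no move; the opponent has just taken the last token and therefore loses → W
n=1: only reaches 0(W), which is W → L
n=2: reaches L-position 1 → W
n=3: only reaches 2(W), which is W → L
n=4: reaches L-position 3 → W
n=5: only reaches 4(W), which is W → L
n=6: reaches L-position 5 → W
n=7: reaches L-position 1 → W
n=8: reaches L-position 1 → W
n=9: reaches L-position 3 → W
n=10: reaches L-position 3 → W
n=11: reaches L-position 5 → W
n=12: reaches L-position 5 → W
n=13: reaches L-position 5 → W
n=14: only reaches 13(W), 8(W), 7(W), 6(W), all W → L
n=15: reaches L-position 14 → W
n=16: only reaches 15(W), 10(W), 9(W), 8(W), all W → L
n=17: reaches L-position 16 → W
n=18: only reaches 17(W), 12(W), 11(W), 10(W), all W → L
n=19: reaches L-position 18 → W
n=20: reaches L-position 14 → W
n=21: reaches L-position 14 → W
n=22: reaches L-position 16 → W
n=23: reaches L-position 16 → W
n=24: reaches L-position 18 → W
n=25: reaches L-position 18 → W
n=26: reaches L-position 18 → W
n=27: only reaches 26(W), 21(W), 20(W), 19(W), all W → L
n=28: reaches L-position 27 → W
n=29: only reaches 28(W), 23(W), 22(W), 21(W), all W → L
n=30: reaches L-position 29 → W
n=31: only reaches 30(W), 25(W), 24(W), 23(W), all W → L
n=32: reaches L-position 31 → W
n=33: reaches L-position 27 → W
n=34: reaches L-position 27 → W
n=35: reaches L-position 29 → W
n=36: reaches L-position 29 → W
n=37: reaches L-position 31 → W
n=38: reaches L-position 31 → W
n=39: reaches L-position 31 → W
n=40: only reaches 39(W), 34(W), 33(W), 32(W), all W → L
Reading off the rows marked L gives the requested list; there are 10 such values of n.

1, 3, 5, 14, 16, 18, 27, 29, 31, 40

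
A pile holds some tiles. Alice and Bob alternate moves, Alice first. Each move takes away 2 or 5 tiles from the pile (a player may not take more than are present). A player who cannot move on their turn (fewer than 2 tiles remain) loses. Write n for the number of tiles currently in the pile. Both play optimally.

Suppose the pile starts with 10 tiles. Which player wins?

Alice wins.

Label each position W (a win for the player to move) or L (a loss). A position with no legal move is L; any other position is W exactly when some move reaches an L, and L when every move reaches a W.
n=0: no move → L
n=1: no move → L
n=2: →0(L), so W
n=3: →1(L), so W
n=4: →2(W) only, which is W, so L
n=5: →0(L), so W
n=6: →4(L), so W
n=7: →5(W), 2(W) — all W, so L
n=8: →6(W), 3(W) — all W, so L
n=9: →7(L), so W
n=10: →8(L), so W
From 10 Alice can remove 2, leaving 8, reaching an L position.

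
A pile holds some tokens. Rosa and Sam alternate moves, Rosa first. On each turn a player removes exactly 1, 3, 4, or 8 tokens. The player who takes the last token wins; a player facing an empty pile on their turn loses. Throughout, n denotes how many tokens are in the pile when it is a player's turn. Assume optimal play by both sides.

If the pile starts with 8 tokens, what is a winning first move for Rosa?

Positions with no move are L. A position that does have a move is losing for the player to move precisely when every available move leads to a winning position for the opponent. Fill in the labels:
n=0: no move → L
n=1: can move to 0, which is L ⇒ W
n=2: the only move is to 1(W), a W ⇒ L
n=3: can move to 2, which is L ⇒ W
n=4: can move to 0, which is L ⇒ W
n=5: can move to 2, which is L ⇒ W
n=6: can move to 2, which is L ⇒ W
n=7: moves to 6(W), 4(W), 3(W); every one is W ⇒ L
n=8: can move to 7, which is L ⇒ W
From 8, the L positions reachable in one move are: 7, 0. Any move reaching one of these is winning.

Remove 1, leaving 7.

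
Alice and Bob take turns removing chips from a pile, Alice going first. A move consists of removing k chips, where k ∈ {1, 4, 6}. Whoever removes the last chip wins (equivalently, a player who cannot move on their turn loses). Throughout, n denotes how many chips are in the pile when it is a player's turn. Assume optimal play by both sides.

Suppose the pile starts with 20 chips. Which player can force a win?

Bob wins.

Positions with no move are L. A position that does have a move is losing for the player to move precisely when every available move leads to a winning position for the opponent. Fill in the labels:
n=0: no move → L
n=1: →0(L), so W
n=2: →1(W) only, which is W, so L
n=3: →2(L), so W
n=4: →0(L), so W
n=5: →4(W), 1(W) — all W, so L
n=6: →5(L), so W
n=7: →6(W), 3(W), 1(W) — all W, so L
n=8: →7(L), so W
n=9: →5(L), so W
n=10: →9(W), 6(W), 4(W) — all W, so L
n=11: →10(L), so W
n=12: →11(W), 8(W), 6(W) — all W, so L
n=13: →12(L), so W
n=14: →10(L), so W
n=15: →14(W), 11(W), 9(W) — all W, so L
n=16: →15(L), so W
n=17: →16(W), 13(W), 11(W) — all W, so L
n=18: →17(L), so W
n=19: →15(L), so W
n=20: →19(W), 16(W), 14(W) — all W, so L
The starting position 20 is L: whatever Alice does, the opponent receives a W position.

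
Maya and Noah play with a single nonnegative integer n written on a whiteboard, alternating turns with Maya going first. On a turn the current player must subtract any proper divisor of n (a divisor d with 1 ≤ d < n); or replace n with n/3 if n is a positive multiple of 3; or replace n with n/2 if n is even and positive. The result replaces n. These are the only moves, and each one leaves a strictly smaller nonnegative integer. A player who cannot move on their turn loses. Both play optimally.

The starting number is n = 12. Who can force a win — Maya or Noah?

Classify positions by backward induction: terminal positions (no move available) are L. From any other position, the mover wins iff some move reaches an L.
n=0: no move → L
n=1: no move → L
n=2: reaches L-position 1 → W
n=3: reaches L-position 1 → W
n=4: only reaches 2(W), 3(W), all W → L
n=5: reaches L-position 4 → W
n=6: reaches L-position 4 → W
n=7: only reaches 6(W), which is W → L
n=8: reaches L-position 4 → W
n=9: only reaches 3(W), 6(W), 8(W), all W → L
n=10: reaches L-position 9 → W
n=11: only reaches 10(W), which is W → L
n=12: reaches L-position 4 → W
From 12 Maya can move to 4, reaching an L position.

Maya wins.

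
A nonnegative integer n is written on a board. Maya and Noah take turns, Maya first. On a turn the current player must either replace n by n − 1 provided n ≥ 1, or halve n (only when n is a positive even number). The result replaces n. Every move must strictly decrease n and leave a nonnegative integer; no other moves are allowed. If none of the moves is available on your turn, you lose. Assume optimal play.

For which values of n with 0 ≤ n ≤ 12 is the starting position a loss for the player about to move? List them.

0, 2, 5, 7, 9, 11

Work bottom-up. With no move the player to move loses. Otherwise the position is W if at least one move leads to an L position for the opponent, and L if every move leads to a W.
n=0: no move → L
n=1: reaches L-position 0 → W
n=2: only reaches 1(W), which is W → L
n=3: reaches L-position 2 → W
n=4: reaches L-position 2 → W
n=5: only reaches 4(W), which is W → L
n=6: reaches L-position 5 → W
n=7: only reaches 6(W), which is W → L
n=8: reaches L-position 7 → W
n=9: only reaches 8(W), which is W → L
n=10: reaches L-position 5 → W
n=11: only reaches 10(W), which is W → L
n=12: reaches L-position 11 → W
Reading off the rows marked L gives the requested list; there are 6 such values of n.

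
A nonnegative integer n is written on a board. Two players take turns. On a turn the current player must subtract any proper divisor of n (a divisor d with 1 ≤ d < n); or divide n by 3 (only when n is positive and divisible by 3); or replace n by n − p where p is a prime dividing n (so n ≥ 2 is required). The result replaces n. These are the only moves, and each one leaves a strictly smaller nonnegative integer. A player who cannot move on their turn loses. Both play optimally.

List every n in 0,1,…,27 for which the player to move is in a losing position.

0, 1, 4, 9, 14, 20, 26

Work bottom-up. With no move the player to move loses. Otherwise the position is W if at least one move leads to an L position for the opponent, and L if every move leads to a W.
n=0: no move → L
n=1: no move → L
n=2: →0(L), so W
n=3: →0(L), so W
n=4: →2(W), 3(W) — all W, so L
n=5: →0(L), so W
n=6: →4(L), so W
n=7: →0(L), so W
n=8: →4(L), so W
n=9: →3(W), 6(W), 8(W) — all W, so L
n=10: →9(L), so W
n=11: →0(L), so W
n=12: →4(L), so W
n=13: →0(L), so W
n=14: →7(W), 12(W), 13(W) — all W, so L
n=15: →14(L), so W
n=16: →14(L), so W
n=17: →0(L), so W
n=18: →9(L), so W
n=19: →0(L), so W
n=20: →10(W), 15(W), 16(W), 18(W), 19(W) — all W, so L
n=21: →14(L), so W
n=22: →20(L), so W
n=23: →0(L), so W
n=24: →20(L), so W
n=25: →20(L), so W
n=26: →13(W), 24(W), 25(W) — all W, so L
n=27: →9(L), so W
Reading off the rows marked L gives the requested list; there are 7 such values of n.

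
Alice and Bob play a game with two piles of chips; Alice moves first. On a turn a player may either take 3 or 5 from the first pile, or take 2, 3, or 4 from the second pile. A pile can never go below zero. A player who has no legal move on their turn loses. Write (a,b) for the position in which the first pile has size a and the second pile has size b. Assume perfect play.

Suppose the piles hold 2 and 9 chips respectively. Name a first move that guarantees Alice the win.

Move to (2,7).

Label each position W (a win for the player to move) or L (a loss). A position with no legal move is L; any other position is W exactly when some move reaches an L, and L when every move reaches a W.
No move ever increases a pile, so every position that can arise here has a ≤ 2 and b ≤ 9; it is enough to label the cells with 0 ≤ a ≤ 2 and 0 ≤ b ≤ 9.
Every move lowers a or b (never raises either), so fill the grid row by row in increasing a, and left to right within a row: each cell's successors are then already labelled.
      b=0  b=1  b=2  b=3  b=4  b=5  b=6  b=7  b=8  b=9
a=0:    L    L    W    W    W    W    L    L    W    W
a=1:    L    L    W    W    W    W    L    L    W    W
a=2:    L    L    W    W    W    W    L    L    W    W
Cells with no legal move (terminal, hence L): (0,0), (0,1), (1,0), (1,1), (2,0), (2,1).
The remaining L cells, each justified by listing all of its moves:
(0,6): moves to (0,4)(W), (0,3)(W), (0,2)(W); every one is W ⇒ L
(0,7): moves to (0,5)(W), (0,4)(W), (0,3)(W); every one is W ⇒ L
(1,6): moves to (1,4)(W), (1,3)(W), (1,2)(W); every one is W ⇒ L
(1,7): moves to (1,5)(W), (1,4)(W), (1,3)(W); every one is W ⇒ L
(2,6): moves to (2,4)(W), (2,3)(W), (2,2)(W); every one is W ⇒ L
(2,7): moves to (2,5)(W), (2,4)(W), (2,3)(W); every one is W ⇒ L
Every other cell has at least one move into one of the L cells above, so it is W.
From (2,9), the L positions reachable in one move are: (2,7), (2,6). Any move reaching one of these is winning.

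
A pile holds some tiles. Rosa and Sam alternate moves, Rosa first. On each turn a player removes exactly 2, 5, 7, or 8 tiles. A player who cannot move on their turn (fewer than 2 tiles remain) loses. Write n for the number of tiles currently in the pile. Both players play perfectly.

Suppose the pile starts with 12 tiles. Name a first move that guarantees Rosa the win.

Remove 2, leaving 10.

Build the W/L table. Terminal = L. A non-terminal position is W if it has a move to some L; otherwise it is L.
n=0: no move → L
n=1: no move → L
n=2: W (go to 0, an L position)
n=3: W (go to 1, an L position)
n=4: L (sole option 2(W) is W)
n=5: W (go to 0, an L position)
n=6: W (go to 4, an L position)
n=7: W (go to 0, an L position)
n=8: W (go to 1, an L position)
n=9: W (go to 4, an L position)
n=10: L (options 8(W), 5(W), 3(W), 2(W) are all W)
n=11: W (go to 4, an L position)
n=12: W (go to 10, an L position)
From 12, the L positions reachable in one move are: 10, 4. Any move reaching one of these is winning.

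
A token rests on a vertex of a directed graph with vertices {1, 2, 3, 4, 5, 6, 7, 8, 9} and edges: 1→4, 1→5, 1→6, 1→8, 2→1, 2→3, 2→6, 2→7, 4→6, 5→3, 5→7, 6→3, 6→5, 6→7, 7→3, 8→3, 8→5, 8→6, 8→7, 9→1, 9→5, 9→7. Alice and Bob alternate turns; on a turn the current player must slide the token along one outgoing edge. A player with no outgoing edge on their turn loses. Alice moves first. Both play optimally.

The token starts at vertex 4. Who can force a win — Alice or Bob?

Bob wins.

Compute win/loss labels from the base case upward. A position with no move is L. Any other position is W if it can reach an L in one move, else L.
Every edge goes from a vertex to one that appears earlier in the order 3, 7, 5, 6, 8, 4, 1, 9, 2, so processing vertices in that order labels each vertex after all of its successors.
3: no outgoing edge → L
7: W (go to 3, an L position)
5: W (go to 3, an L position)
6: W (go to 3, an L position)
8: W (go to 3, an L position)
4: L (sole option 6(W) is W)
1: W (go to 4, an L position)
9: L (options 1(W), 5(W), 7(W) are all W)
2: W (go to 3, an L position)
The starting position 4 is L: whatever Alice does, the opponent receives a W position.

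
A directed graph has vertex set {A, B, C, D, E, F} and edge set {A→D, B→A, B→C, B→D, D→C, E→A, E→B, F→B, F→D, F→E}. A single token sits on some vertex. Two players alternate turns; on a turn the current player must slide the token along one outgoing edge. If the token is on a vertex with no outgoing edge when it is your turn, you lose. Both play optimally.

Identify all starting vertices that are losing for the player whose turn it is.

A, C, F

Label each position W (a win for the player to move) or L (a loss). A position with no legal move is L; any other position is W exactly when some move reaches an L, and L when every move reaches a W.
Every edge goes from a vertex to one that appears earlier in the order C, D, A, B, E, F, so processing vertices in that order labels each vertex after all of its successors.
C: no outgoing edge → L
D: can move to C, which is L ⇒ W
A: the only move is to D(W), a W ⇒ L
B: can move to A, which is L ⇒ W
E: can move to A, which is L ⇒ W
F: moves to E(W), B(W), D(W); every one is W ⇒ L
Reading off the rows marked L gives the requested list; there are 3 such vertices.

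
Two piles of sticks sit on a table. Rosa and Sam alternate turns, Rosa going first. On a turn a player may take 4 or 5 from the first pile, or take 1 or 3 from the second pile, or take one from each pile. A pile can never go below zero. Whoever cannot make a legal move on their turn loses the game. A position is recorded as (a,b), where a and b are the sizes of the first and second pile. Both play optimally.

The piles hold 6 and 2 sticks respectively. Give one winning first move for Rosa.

Positions with no move are L. A position that does have a move is losing for the player to move precisely when every available move leads to a winning position for the opponent. Fill in the labels:
No move ever increases a pile, so every position that can arise here has a ≤ 6 and b ≤ 2; it is enough to label the cells with 0 ≤ a ≤ 6 and 0 ≤ b ≤ 2.
Every move lowers a or b (never raises either), so fill the grid row by row in increasing a, and left to right within a row: each cell's successors are then already labelled.
      b=0  b=1  b=2
a=0:    L    W    L
a=1:    L    W    L
a=2:    L    W    L
a=3:    L    W    L
a=4:    W    W    W
a=5:    W    L    W
a=6:    W    L    W
Cells with no legal move (terminal, hence L): (0,0), (1,0), (2,0), (3,0).
The remaining L cells, each justified by listing all of its moves:
(0,2): L (sole option (0,1)(W) is W)
(1,2): L (options (1,1)(W), (0,1)(W) are all W)
(2,2): L (options (2,1)(W), (1,1)(W) are all W)
(3,2): L (options (3,1)(W), (2,1)(W) are all W)
(5,1): L (options (1,1)(W), (0,1)(W), (5,0)(W), (4,0)(W) are all W)
(6,1): L (options (2,1)(W), (1,1)(W), (6,0)(W), (5,0)(W) are all W)
Every other cell has at least one move into one of the L cells above, so it is W.
From (6,2), the L positions reachable in one move are: (2,2), (1,2), (6,1), (5,1). Any move reaching one of these is winning.

Move to (2,2).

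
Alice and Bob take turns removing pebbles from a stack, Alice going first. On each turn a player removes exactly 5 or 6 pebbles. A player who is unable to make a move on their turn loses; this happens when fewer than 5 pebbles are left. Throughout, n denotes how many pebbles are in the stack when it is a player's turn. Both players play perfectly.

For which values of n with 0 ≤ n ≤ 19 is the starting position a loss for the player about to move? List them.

Work bottom-up. With no move the player to move loses. Otherwise the position is W if at least one move leads to an L position for the opponent, and L if every move leads to a W.
n=0: no move → L
n=1: no move → L
n=2: no move → L
n=3: no move → L
n=4: no move → L
n=5: can move to 0, which is L ⇒ W
n=6: can move to 1, which is L ⇒ W
n=7: can move to 2, which is L ⇒ W
n=8: can move to 3, which is L ⇒ W
n=9: can move to 4, which is L ⇒ W
n=10: can move to 4, which is L ⇒ W
n=11: moves to 6(W), 5(W); every one is W ⇒ L
n=12: moves to 7(W), 6(W); every one is W ⇒ L
n=13: moves to 8(W), 7(W); every one is W ⇒ L
n=14: moves to 9(W), 8(W); every one is W ⇒ L
n=15: moves to 10(W), 9(W); every one is W ⇒ L
n=16: can move to 11, which is L ⇒ W
n=17: can move to 12, which is L ⇒ W
n=18: can move to 13, which is L ⇒ W
n=19: can move to 14, which is L ⇒ W
Reading off the rows marked L gives the requested list; there are 10 such values of n.

0, 1, 2, 3, 4, 11, 12, 13, 14, 15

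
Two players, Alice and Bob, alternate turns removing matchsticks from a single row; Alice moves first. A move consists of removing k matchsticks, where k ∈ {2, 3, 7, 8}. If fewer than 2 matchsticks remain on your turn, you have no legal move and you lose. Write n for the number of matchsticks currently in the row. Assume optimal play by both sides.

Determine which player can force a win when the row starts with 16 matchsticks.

Build the W/L table. Terminal = L. A non-terminal position is W if it has a move to some L; otherwise it is L.
n=0: no move → L
n=1: no move → L
n=2: →0(L), so W
n=3: →1(L), so W
n=4: →1(L), so W
n=5: →3(W), 2(W) — all W, so L
n=6: →4(W), 3(W) — all W, so L
n=7: →5(L), so W
n=8: →6(L), so W
n=9: →6(L), so W
n=10: →8(W), 7(W), 3(W), 2(W) — all W, so L
n=11: →9(W), 8(W), 4(W), 3(W) — all W, so L
n=12: →10(L), so W
n=13: →11(L), so W
n=14: →11(L), so W
n=15: →13(W), 12(W), 8(W), 7(W) — all W, so L
n=16: →14(W), 13(W), 9(W), 8(W) — all W, so L
The starting position 16 is L: whatever Alice does, the opponent receives a W position.

Bob wins.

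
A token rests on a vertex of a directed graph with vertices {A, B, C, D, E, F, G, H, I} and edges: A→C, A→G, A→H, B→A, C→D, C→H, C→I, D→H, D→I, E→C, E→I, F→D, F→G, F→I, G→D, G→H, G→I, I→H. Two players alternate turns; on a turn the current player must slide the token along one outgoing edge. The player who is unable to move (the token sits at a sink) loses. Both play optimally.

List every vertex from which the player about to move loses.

Classify positions by backward induction: terminal positions (no move available) are L. From any other position, the mover wins iff some move reaches an L.
Every edge goes from a vertex to one that appears earlier in the order H, I, D, C, G, A, B, F, E, so processing vertices in that order labels each vertex after all of its successors.
H: no outgoing edge → L
I: →H(L), so W
D: →H(L), so W
C: →H(L), so W
G: →H(L), so W
A: →H(L), so W
B: →A(W) only, which is W, so L
F: →G(W), D(W), I(W) — all W, so L
E: →C(W), I(W) — all W, so L
The losing starting vertices are exactly the entries labelled L in this table (4 of them).

B, E, F, H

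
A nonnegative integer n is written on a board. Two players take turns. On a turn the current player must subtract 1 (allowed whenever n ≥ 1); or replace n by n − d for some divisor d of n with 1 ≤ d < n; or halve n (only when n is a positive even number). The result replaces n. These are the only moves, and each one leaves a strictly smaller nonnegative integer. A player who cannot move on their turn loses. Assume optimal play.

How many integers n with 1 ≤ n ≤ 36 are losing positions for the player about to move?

17

Use the standard recursion: the mover loses at a terminal position; elsewhere, the mover wins exactly when some move hands the opponent an L position.
n=0: no move → L
n=1: →0(L), so W
n=2: →1(W) only, which is W, so L
n=3: →2(L), so W
n=4: →2(L), so W
n=5: →4(W) only, which is W, so L
n=6: →5(L), so W
n=7: →6(W) only, which is W, so L
n=8: →7(L), so W
n=9: →6(W), 8(W) — all W, so L
n=10: →5(L), so W
n=11: →10(W) only, which is W, so L
n=12: →9(L), so W
n=13: →12(W) only, which is W, so L
n=14: →7(L), so W
n=15: →10(W), 12(W), 14(W) — all W, so L
n=16: →15(L), so W
n=17: →16(W) only, which is W, so L
n=18: →9(L), so W
n=19: →18(W) only, which is W, so L
n=20: →15(L), so W
n=21: →14(W), 18(W), 20(W) — all W, so L
n=22: →11(L), so W
n=23: →22(W) only, which is W, so L
n=24: →21(L), so W
n=25: →20(W), 24(W) — all W, so L
n=26: →13(L), so W
n=27: →18(W), 24(W), 26(W) — all W, so L
n=28: →21(L), so W
n=29: →28(W) only, which is W, so L
n=30: →15(L), so W
n=31: →30(W) only, which is W, so L
n=32: →31(L), so W
n=33: →22(W), 30(W), 32(W) — all W, so L
n=34: →17(L), so W
n=35: →28(W), 30(W), 34(W) — all W, so L
n=36: →27(L), so W
L entries with 1 ≤ n ≤ 36 (n=0 is outside the asked range and is not counted): n = 2, 5, 7, 9, 11, 13, 15, 17, 19, 21, 23, 25, 27, 29, 31, 33, 35; that makes 17.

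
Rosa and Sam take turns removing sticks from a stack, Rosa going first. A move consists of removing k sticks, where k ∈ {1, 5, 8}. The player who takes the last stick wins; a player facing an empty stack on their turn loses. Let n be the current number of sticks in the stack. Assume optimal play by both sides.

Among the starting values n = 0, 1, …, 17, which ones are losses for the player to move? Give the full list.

Use the standard recursion: the mover loses at a terminal position; elsewhere, the mover wins exactly when some move hands the opponent an L position.
n=0: no move → L
n=1: reaches L-position 0 → W
n=2: only reaches 1(W), which is W → L
n=3: reaches L-position 2 → W
n=4: only reaches 3(W), which is W → L
n=5: reaches L-position 4 → W
n=6: only reaches 5(W), 1(W), all W → L
n=7: reaches L-position 6 → W
n=8: reaches L-position 0 → W
n=9: reaches L-position 4 → W
n=10: reaches L-position 2 → W
n=11: reaches L-position 6 → W
n=12: reaches L-position 4 → W
n=13: only reaches 12(W), 8(W), 5(W), all W → L
n=14: reaches L-position 13 → W
n=15: only reaches 14(W), 10(W), 7(W), all W → L
n=16: reaches L-position 15 → W
n=17: only reaches 16(W), 12(W), 9(W), all W → L
The losing starting values of n are exactly the entries labelled L in this table (7 of them).

0, 2, 4, 6, 13, 15, 17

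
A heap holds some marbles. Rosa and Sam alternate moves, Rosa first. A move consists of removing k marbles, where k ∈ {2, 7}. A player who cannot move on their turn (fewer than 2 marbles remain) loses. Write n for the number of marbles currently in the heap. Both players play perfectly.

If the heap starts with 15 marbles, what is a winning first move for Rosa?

Remove 2, leaving 13.

Classify positions by backward induction: terminal positions (no move available) are L. From any other position, the mover wins iff some move reaches an L.
n=0: no move → L
n=1: no move → L
n=2: can move to 0, which is L ⇒ W
n=3: can move to 1, which is L ⇒ W
n=4: the only move is to 2(W), a W ⇒ L
n=5: the only move is to 3(W), a W ⇒ L
n=6: can move to 4, which is L ⇒ W
n=7: can move to 5, which is L ⇒ W
n=8: can move to 1, which is L ⇒ W
n=9: moves to 7(W), 2(W); every one is W ⇒ L
n=10: moves to 8(W), 3(W); every one is W ⇒ L
n=11: can move to 9, which is L ⇒ W
n=12: can move to 10, which is L ⇒ W
n=13: moves to 11(W), 6(W); every one is W ⇒ L
n=14: moves to 12(W), 7(W); every one is W ⇒ L
n=15: can move to 13, which is L ⇒ W
From 15, the L positions reachable in one move are: 13.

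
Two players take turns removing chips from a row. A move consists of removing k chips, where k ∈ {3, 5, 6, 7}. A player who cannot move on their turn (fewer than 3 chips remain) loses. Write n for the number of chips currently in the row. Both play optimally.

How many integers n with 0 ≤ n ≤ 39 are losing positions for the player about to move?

12

Label each position W (a win for the player to move) or L (a loss). A position with no legal move is L; any other position is W exactly when some move reaches an L, and L when every move reaches a W.
n=0: no move → L
n=1: no move → L
n=2: no move → L
n=3: W (go to 0, an L position)
n=4: W (go to 1, an L position)
n=5: W (go to 2, an L position)
n=6: W (go to 1, an L position)
n=7: W (go to 2, an L position)
n=8: W (go to 2, an L position)
n=9: W (go to 2, an L position)
n=10: L (options 7(W), 5(W), 4(W), 3(W) are all W)
n=11: L (options 8(W), 6(W), 5(W), 4(W) are all W)
n=12: L (options 9(W), 7(W), 6(W), 5(W) are all W)
n=13: W (go to 10, an L position)
n=14: W (go to 11, an L position)
n=15: W (go to 12, an L position)
n=16: W (go to 11, an L position)
n=17: W (go to 12, an L position)
n=18: W (go to 12, an L position)
n=19: W (go to 12, an L position)
n=20: L (options 17(W), 15(W), 14(W), 13(W) are all W)
n=21: L (options 18(W), 16(W), 15(W), 14(W) are all W)
n=22: L (options 19(W), 17(W), 16(W), 15(W) are all W)
n=23: W (go to 20, an L position)
n=24: W (go to 21, an L position)
n=25: W (go to 22, an L position)
n=26: W (go to 21, an L position)
n=27: W (go to 22, an L position)
n=28: W (go to 22, an L position)
n=29: W (go to 22, an L position)
n=30: L (options 27(W), 25(W), 24(W), 23(W) are all W)
n=31: L (options 28(W), 26(W), 25(W), 24(W) are all W)
n=32: L (options 29(W), 27(W), 26(W), 25(W) are all W)
n=33: W (go to 30, an L position)
n=34: W (go to 31, an L position)
n=35: W (go to 32, an L position)
n=36: W (go to 31, an L position)
n=37: W (go to 32, an L position)
n=38: W (go to 32, an L position)
n=39: W (go to 32, an L position)
L entries with 0 ≤ n ≤ 39: n = 0, 1, 2, 10, 11, 12, 20, 21, 22, 30, 31, 32; that makes 12.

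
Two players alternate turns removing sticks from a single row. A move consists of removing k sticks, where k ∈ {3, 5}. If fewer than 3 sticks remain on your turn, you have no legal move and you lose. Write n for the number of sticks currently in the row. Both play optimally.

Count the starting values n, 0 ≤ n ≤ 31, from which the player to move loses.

Build the W/L table. Terminal = L. A non-terminal position is W if it has a move to some L; otherwise it is L.
n=0: no move → L
n=1: no move → L
n=2: no move → L
n=3: W (go to 0, an L position)
n=4: W (go to 1, an L position)
n=5: W (go to 2, an L position)
n=6: W (go to 1, an L position)
n=7: W (go to 2, an L position)
n=8: L (options 5(W), 3(W) are all W)
n=9: L (options 6(W), 4(W) are all W)
n=10: L (options 7(W), 5(W) are all W)
n=11: W (go to 8, an L position)
n=12: W (go to 9, an L position)
n=13: W (go to 10, an L position)
n=14: W (go to 9, an L position)
n=15: W (go to 10, an L position)
n=16: L (options 13(W), 11(W) are all W)
n=17: L (options 14(W), 12(W) are all W)
n=18: L (options 15(W), 13(W) are all W)
n=19: W (go to 16, an L position)
n=20: W (go to 17, an L position)
n=21: W (go to 18, an L position)
n=22: W (go to 17, an L position)
n=23: W (go to 18, an L position)
n=24: L (options 21(W), 19(W) are all W)
n=25: L (options 22(W), 20(W) are all W)
n=26: L (options 23(W), 21(W) are all W)
n=27: W (go to 24, an L position)
n=28: W (go to 25, an L position)
n=29: W (go to 26, an L position)
n=30: W (go to 25, an L position)
n=31: W (go to 26, an L position)
L entries with 0 ≤ n ≤ 31: n = 0, 1, 2, 8, 9, 10, 16, 17, 18, 24, 25, 26; that makes 12.

12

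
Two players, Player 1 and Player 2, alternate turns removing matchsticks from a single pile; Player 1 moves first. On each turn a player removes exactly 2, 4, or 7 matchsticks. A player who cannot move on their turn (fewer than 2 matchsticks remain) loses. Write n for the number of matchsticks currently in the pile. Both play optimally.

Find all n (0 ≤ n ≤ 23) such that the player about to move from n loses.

0, 1, 6, 9, 12, 15, 18, 21

Positions with no move are L. A position that does have a move is losing for the player to move precisely when every available move leads to a winning position for the opponent. Fill in the labels:
n=0: no move → L
n=1: no move → L
n=2: can move to 0, which is L ⇒ W
n=3: can move to 1, which is L ⇒ W
n=4: can move to 0, which is L ⇒ W
n=5: can move to 1, which is L ⇒ W
n=6: moves to 4(W), 2(W); every one is W ⇒ L
n=7: can move to 0, which is L ⇒ W
n=8: can move to 6, which is L ⇒ W
n=9: moves to 7(W), 5(W), 2(W); every one is W ⇒ L
n=10: can move to 6, which is L ⇒ W
n=11: can move to 9, which is L ⇒ W
n=12: moves to 10(W), 8(W), 5(W); every one is W ⇒ L
n=13: can move to 9, which is L ⇒ W
n=14: can move to 12, which is L ⇒ W
n=15: moves to 13(W), 11(W), 8(W); every one is W ⇒ L
n=16: can move to 12, which is L ⇒ W
n=17: can move to 15, which is L ⇒ W
n=18: moves to 16(W), 14(W), 11(W); every one is W ⇒ L
n=19: can move to 15, which is L ⇒ W
n=20: can move to 18, which is L ⇒ W
n=21: moves to 19(W), 17(W), 14(W); every one is W ⇒ L
n=22: can move to 18, which is L ⇒ W
n=23: can move to 21, which is L ⇒ W
The losing starting values of n are exactly the entries labelled L in this table (8 of them).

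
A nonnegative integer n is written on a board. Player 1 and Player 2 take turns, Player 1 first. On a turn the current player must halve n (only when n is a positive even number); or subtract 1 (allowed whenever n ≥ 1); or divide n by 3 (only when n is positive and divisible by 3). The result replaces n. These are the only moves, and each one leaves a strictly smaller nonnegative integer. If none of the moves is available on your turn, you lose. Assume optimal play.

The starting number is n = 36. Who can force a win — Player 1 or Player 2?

Compute win/loss labels from the base case upward. A position with no move is L. Any other position is W if it can reach an L in one move, else L.
n=0: no move → L
n=1: reaches L-position 0 → W
n=2: only reaches 1(W), which is W → L
n=3: reaches L-position 2 → W
n=4: reaches L-position 2 → W
n=5: only reaches 4(W), which is W → L
n=6: reaches L-position 2 → W
n=7: only reaches 6(W), which is W → L
n=8: reaches L-position 7 → W
n=9: only reaches 3(W), 8(W), all W → L
n=10: reaches L-position 5 → W
n=11: only reaches 10(W), which is W → L
n=12: reaches L-position 11 → W
n=13: only reaches 12(W), which is W → L
n=14: reaches L-position 7 → W
n=15: reaches L-position 5 → W
n=16: only reaches 8(W), 15(W), all W → L
n=17: reaches L-position 16 → W
n=18: reaches L-position 9 → W
n=19: only reaches 18(W), which is W → L
n=20: reaches L-position 19 → W
n=21: reaches L-position 7 → W
n=22: reaches L-position 11 → W
n=23: only reaches 22(W), which is W → L
n=24: reaches L-position 23 → W
n=25: only reaches 24(W), which is W → L
n=26: reaches L-position 13 → W
n=27: reaches L-position 9 → W
n=28: only reaches 14(W), 27(W), all W → L
n=29: reaches L-position 28 → W
n=30: only reaches 10(W), 15(W), 29(W), all W → L
n=31: reaches L-position 30 → W
n=32: reaches L-position 16 → W
n=33: reaches L-position 11 → W
n=34: only reaches 17(W), 33(W), all W → L
n=35: reaches L-position 34 → W
n=36: only reaches 12(W), 18(W), 35(W), all W → L
The starting position 36 is L: whatever Player 1 does, the opponent receives a W position.

Player 2 wins.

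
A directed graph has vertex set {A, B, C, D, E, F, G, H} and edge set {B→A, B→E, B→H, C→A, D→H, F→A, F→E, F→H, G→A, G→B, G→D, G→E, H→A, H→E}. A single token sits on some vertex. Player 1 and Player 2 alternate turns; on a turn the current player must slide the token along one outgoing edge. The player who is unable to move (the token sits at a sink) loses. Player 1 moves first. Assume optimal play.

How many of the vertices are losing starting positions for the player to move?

Compute win/loss labels from the base case upward. A position with no move is L. Any other position is W if it can reach an L in one move, else L.
Every edge goes from a vertex to one that appears earlier in the order E, A, H, D, B, C, F, G, so processing vertices in that order labels each vertex after all of its successors.
E: no outgoing edge → L
A: no outgoing edge → L
H: can move to A, which is L ⇒ W
D: the only move is to H(W), a W ⇒ L
B: can move to A, which is L ⇒ W
C: can move to A, which is L ⇒ W
F: can move to A, which is L ⇒ W
G: can move to D, which is L ⇒ W
The L vertices are A, D, E; that is 3 in all.

3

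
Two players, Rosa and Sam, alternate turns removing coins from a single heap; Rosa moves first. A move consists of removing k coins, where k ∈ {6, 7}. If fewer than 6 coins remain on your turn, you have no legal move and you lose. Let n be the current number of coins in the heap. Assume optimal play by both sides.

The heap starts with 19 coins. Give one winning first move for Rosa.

Remove 6, leaving 13.

Compute win/loss labels from the base case upward. A position with no move is L. Any other position is W if it can reach an L in one move, else L.
n=0: no move → L
n=1: no move → L
n=2: no move → L
n=3: no move → L
n=4: no move → L
n=5: no move → L
n=6: →0(L), so W
n=7: →1(L), so W
n=8: →2(L), so W
n=9: →3(L), so W
n=10: →4(L), so W
n=11: →5(L), so W
n=12: →5(L), so W
n=13: →7(W), 6(W) — all W, so L
n=14: →8(W), 7(W) — all W, so L
n=15: →9(W), 8(W) — all W, so L
n=16: →10(W), 9(W) — all W, so L
n=17: →11(W), 10(W) — all W, so L
n=18: →12(W), 11(W) — all W, so L
n=19: →13(L), so W
From 19, the L positions reachable in one move are: 13.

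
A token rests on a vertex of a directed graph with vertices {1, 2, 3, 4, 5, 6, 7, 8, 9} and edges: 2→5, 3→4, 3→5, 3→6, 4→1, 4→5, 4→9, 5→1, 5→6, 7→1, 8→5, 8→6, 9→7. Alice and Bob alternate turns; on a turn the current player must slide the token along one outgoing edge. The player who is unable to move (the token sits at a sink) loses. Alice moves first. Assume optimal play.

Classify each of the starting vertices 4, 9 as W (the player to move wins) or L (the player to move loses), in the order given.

4: W, 9: L

Build the W/L table. Terminal = L. A non-terminal position is W if it has a move to some L; otherwise it is L.
Every edge goes from a vertex to one that appears earlier in the order 6, 1, 5, 2, 7, 8, 9, 4, 3, so processing vertices in that order labels each vertex after all of its successors.
6: no outgoing edge → L
1: no outgoing edge → L
5: →1(L), so W
2: →5(W) only, which is W, so L
7: →1(L), so W
8: →6(L), so W
9: →7(W) only, which is W, so L
4: →9(L), so W
3: →6(L), so W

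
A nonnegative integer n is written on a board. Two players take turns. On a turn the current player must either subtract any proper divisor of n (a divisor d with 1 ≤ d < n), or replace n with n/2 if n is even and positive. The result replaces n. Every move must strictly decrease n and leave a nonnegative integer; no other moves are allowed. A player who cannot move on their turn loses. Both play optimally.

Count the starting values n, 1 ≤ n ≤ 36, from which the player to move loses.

18

Work bottom-up. With no move the player to move loses. Otherwise the position is W if at least one move leads to an L position for the opponent, and L if every move leads to a W.
n=0: no move → L
n=1: no move → L
n=2: W (go to 1, an L position)
n=3: L (sole option 2(W) is W)
n=4: W (go to 3, an L position)
n=5: L (sole option 4(W) is W)
n=6: W (go to 3, an L position)
n=7: L (sole option 6(W) is W)
n=8: W (go to 7, an L position)
n=9: L (options 6(W), 8(W) are all W)
n=10: W (go to 5, an L position)
n=11: L (sole option 10(W) is W)
n=12: W (go to 9, an L position)
n=13: L (sole option 12(W) is W)
n=14: W (go to 7, an L position)
n=15: L (options 10(W), 12(W), 14(W) are all W)
n=16: W (go to 15, an L position)
n=17: L (sole option 16(W) is W)
n=18: W (go to 9, an L position)
n=19: L (sole option 18(W) is W)
n=20: W (go to 15, an L position)
n=21: L (options 14(W), 18(W), 20(W) are all W)
n=22: W (go to 11, an L position)
n=23: L (sole option 22(W) is W)
n=24: W (go to 21, an L position)
n=25: L (options 20(W), 24(W) are all W)
n=26: W (go to 13, an L position)
n=27: L (options 18(W), 24(W), 26(W) are all W)
n=28: W (go to 21, an L position)
n=29: L (sole option 28(W) is W)
n=30: W (go to 15, an L position)
n=31: L (sole option 30(W) is W)
n=32: W (go to 31, an L position)
n=33: L (options 22(W), 30(W), 32(W) are all W)
n=34: W (go to 17, an L position)
n=35: L (options 28(W), 30(W), 34(W) are all W)
n=36: W (go to 27, an L position)
L entries with 1 ≤ n ≤ 36 (n=0 is outside the asked range and is not counted): n = 1, 3, 5, 7, 9, 11, 13, 15, 17, 19, 21, 23, 25, 27, 29, 31, 33, 35; that makes 18.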